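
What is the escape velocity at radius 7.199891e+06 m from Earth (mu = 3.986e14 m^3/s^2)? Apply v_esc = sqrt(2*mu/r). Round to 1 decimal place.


Step 1: 2*mu/r = 2 * 3.986e14 / 7.199891e+06 = 110723898.459
Step 2: v_esc = sqrt(110723898.459) = 10522.5 m/s

10522.5


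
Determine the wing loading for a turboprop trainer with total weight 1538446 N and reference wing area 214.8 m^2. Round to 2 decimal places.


Step 1: Wing loading = W / S = 1538446 / 214.8
Step 2: Wing loading = 7162.23 N/m^2

7162.23


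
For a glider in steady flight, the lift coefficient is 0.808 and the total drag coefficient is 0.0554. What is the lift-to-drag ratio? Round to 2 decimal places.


Step 1: L/D = CL / CD = 0.808 / 0.0554
Step 2: L/D = 14.58

14.58


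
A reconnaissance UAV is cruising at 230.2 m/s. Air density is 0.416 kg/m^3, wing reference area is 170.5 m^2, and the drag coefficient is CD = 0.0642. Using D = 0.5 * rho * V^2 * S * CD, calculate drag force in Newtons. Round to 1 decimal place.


Step 1: Dynamic pressure q = 0.5 * 0.416 * 230.2^2 = 11022.3443 Pa
Step 2: Drag D = q * S * CD = 11022.3443 * 170.5 * 0.0642
Step 3: D = 120651.7 N

120651.7


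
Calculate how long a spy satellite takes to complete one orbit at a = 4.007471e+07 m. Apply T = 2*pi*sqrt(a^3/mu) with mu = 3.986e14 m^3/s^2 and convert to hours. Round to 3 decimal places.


Step 1: a^3 / mu = 6.435928e+22 / 3.986e14 = 1.614633e+08
Step 2: sqrt(1.614633e+08) = 12706.8217 s
Step 3: T = 2*pi * 12706.8217 = 79839.32 s
Step 4: T in hours = 79839.32 / 3600 = 22.178 hours

22.178


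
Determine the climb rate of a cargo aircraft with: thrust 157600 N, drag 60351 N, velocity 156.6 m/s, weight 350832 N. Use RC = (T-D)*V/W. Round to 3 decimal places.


Step 1: Excess thrust = T - D = 157600 - 60351 = 97249 N
Step 2: Excess power = 97249 * 156.6 = 15229193.4 W
Step 3: RC = 15229193.4 / 350832 = 43.409 m/s

43.409


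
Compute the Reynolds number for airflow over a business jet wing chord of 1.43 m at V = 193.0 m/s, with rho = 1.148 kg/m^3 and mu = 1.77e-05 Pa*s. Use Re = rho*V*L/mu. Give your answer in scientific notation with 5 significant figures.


Step 1: Numerator = rho * V * L = 1.148 * 193.0 * 1.43 = 316.83652
Step 2: Re = 316.83652 / 1.77e-05
Step 3: Re = 1.7900e+07

1.7900e+07


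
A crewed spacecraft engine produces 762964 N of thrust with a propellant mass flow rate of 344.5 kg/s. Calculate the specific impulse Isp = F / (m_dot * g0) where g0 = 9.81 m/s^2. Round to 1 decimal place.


Step 1: m_dot * g0 = 344.5 * 9.81 = 3379.55
Step 2: Isp = 762964 / 3379.55 = 225.8 s

225.8


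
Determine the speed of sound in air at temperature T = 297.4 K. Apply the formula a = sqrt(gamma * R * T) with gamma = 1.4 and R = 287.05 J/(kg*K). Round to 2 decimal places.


Step 1: gamma * R * T = 1.4 * 287.05 * 297.4 = 119516.138
Step 2: a = sqrt(119516.138) = 345.71 m/s

345.71


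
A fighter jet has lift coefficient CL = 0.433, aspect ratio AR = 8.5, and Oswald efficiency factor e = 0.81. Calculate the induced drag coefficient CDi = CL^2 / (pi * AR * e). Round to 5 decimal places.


Step 1: CL^2 = 0.433^2 = 0.187489
Step 2: pi * AR * e = 3.14159 * 8.5 * 0.81 = 21.629865
Step 3: CDi = 0.187489 / 21.629865 = 0.00867

0.00867


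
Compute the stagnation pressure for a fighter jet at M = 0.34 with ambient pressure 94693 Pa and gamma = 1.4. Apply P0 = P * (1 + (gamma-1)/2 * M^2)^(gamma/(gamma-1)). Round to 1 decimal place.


Step 1: (gamma-1)/2 * M^2 = 0.2 * 0.1156 = 0.02312
Step 2: 1 + 0.02312 = 1.02312
Step 3: Exponent gamma/(gamma-1) = 3.5
Step 4: P0 = 94693 * 1.02312^3.5 = 102579.6 Pa

102579.6


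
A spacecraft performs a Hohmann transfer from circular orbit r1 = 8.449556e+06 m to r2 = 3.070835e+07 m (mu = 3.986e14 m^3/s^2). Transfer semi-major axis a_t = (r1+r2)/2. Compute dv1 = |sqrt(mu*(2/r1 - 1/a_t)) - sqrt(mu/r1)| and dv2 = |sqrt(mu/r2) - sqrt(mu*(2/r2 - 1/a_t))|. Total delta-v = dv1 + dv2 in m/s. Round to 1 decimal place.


Step 1: Transfer semi-major axis a_t = (8.449556e+06 + 3.070835e+07) / 2 = 1.957895e+07 m
Step 2: v1 (circular at r1) = sqrt(mu/r1) = 6868.34 m/s
Step 3: v_t1 = sqrt(mu*(2/r1 - 1/a_t)) = 8601.72 m/s
Step 4: dv1 = |8601.72 - 6868.34| = 1733.38 m/s
Step 5: v2 (circular at r2) = 3602.8 m/s, v_t2 = 2366.81 m/s
Step 6: dv2 = |3602.8 - 2366.81| = 1236.0 m/s
Step 7: Total delta-v = 1733.38 + 1236.0 = 2969.4 m/s

2969.4


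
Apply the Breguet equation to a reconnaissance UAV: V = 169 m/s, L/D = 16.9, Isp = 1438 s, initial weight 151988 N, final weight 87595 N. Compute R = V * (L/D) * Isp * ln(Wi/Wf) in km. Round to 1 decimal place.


Step 1: Coefficient = V * (L/D) * Isp = 169 * 16.9 * 1438 = 4107071.8 m
Step 2: Wi/Wf = 151988 / 87595 = 1.735122
Step 3: ln(1.735122) = 0.551078
Step 4: R = 4107071.8 * 0.551078 = 2263315.5 m = 2263.3 km

2263.3


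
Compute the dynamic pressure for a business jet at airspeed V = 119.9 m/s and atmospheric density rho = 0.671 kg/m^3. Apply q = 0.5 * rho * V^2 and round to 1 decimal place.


Step 1: V^2 = 119.9^2 = 14376.01
Step 2: q = 0.5 * 0.671 * 14376.01
Step 3: q = 4823.2 Pa

4823.2


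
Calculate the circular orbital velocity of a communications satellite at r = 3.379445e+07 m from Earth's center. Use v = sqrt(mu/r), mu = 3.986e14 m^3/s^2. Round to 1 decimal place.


Step 1: mu / r = 3.986e14 / 3.379445e+07 = 11794836.1343
Step 2: v = sqrt(11794836.1343) = 3434.4 m/s

3434.4


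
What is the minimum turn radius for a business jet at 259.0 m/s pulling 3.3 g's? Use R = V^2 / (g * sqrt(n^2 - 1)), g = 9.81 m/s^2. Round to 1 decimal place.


Step 1: V^2 = 259.0^2 = 67081.0
Step 2: n^2 - 1 = 3.3^2 - 1 = 9.89
Step 3: sqrt(9.89) = 3.144837
Step 4: R = 67081.0 / (9.81 * 3.144837) = 2174.4 m

2174.4


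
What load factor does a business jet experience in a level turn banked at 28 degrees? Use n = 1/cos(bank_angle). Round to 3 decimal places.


Step 1: Convert 28 degrees to radians = 0.488692
Step 2: cos(28 deg) = 0.882948
Step 3: n = 1 / 0.882948 = 1.133

1.133


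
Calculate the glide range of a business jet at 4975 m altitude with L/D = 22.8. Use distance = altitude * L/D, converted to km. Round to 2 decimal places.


Step 1: Glide distance = altitude * L/D = 4975 * 22.8 = 113430.0 m
Step 2: Convert to km: 113430.0 / 1000 = 113.43 km

113.43


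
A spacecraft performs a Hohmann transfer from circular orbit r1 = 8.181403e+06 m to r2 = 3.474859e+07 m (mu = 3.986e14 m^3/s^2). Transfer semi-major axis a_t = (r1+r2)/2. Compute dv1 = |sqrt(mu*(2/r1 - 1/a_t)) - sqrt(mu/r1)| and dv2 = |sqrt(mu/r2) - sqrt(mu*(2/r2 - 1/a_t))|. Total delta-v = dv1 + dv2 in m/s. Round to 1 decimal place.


Step 1: Transfer semi-major axis a_t = (8.181403e+06 + 3.474859e+07) / 2 = 2.146500e+07 m
Step 2: v1 (circular at r1) = sqrt(mu/r1) = 6979.99 m/s
Step 3: v_t1 = sqrt(mu*(2/r1 - 1/a_t)) = 8880.92 m/s
Step 4: dv1 = |8880.92 - 6979.99| = 1900.93 m/s
Step 5: v2 (circular at r2) = 3386.88 m/s, v_t2 = 2090.97 m/s
Step 6: dv2 = |3386.88 - 2090.97| = 1295.91 m/s
Step 7: Total delta-v = 1900.93 + 1295.91 = 3196.8 m/s

3196.8


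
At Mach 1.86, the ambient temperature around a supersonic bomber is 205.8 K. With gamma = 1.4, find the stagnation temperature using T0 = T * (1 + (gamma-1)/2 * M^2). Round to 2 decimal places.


Step 1: (gamma-1)/2 = 0.2
Step 2: M^2 = 3.4596
Step 3: 1 + 0.2 * 3.4596 = 1.69192
Step 4: T0 = 205.8 * 1.69192 = 348.20 K

348.20


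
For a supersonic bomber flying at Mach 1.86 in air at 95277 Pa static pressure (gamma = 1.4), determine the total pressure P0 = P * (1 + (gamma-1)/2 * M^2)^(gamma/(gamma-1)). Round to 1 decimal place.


Step 1: (gamma-1)/2 * M^2 = 0.2 * 3.4596 = 0.69192
Step 2: 1 + 0.69192 = 1.69192
Step 3: Exponent gamma/(gamma-1) = 3.5
Step 4: P0 = 95277 * 1.69192^3.5 = 600229.7 Pa

600229.7


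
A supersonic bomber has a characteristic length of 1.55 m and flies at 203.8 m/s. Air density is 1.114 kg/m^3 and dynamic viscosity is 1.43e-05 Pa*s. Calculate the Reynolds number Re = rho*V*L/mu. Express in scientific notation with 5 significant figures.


Step 1: Numerator = rho * V * L = 1.114 * 203.8 * 1.55 = 351.90146
Step 2: Re = 351.90146 / 1.43e-05
Step 3: Re = 2.4608e+07

2.4608e+07


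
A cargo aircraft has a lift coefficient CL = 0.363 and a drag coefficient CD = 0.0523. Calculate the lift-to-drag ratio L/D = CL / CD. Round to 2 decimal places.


Step 1: L/D = CL / CD = 0.363 / 0.0523
Step 2: L/D = 6.94

6.94


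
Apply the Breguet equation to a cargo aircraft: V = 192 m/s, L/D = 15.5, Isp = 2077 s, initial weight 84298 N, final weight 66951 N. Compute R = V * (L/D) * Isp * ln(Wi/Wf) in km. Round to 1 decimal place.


Step 1: Coefficient = V * (L/D) * Isp = 192 * 15.5 * 2077 = 6181152.0 m
Step 2: Wi/Wf = 84298 / 66951 = 1.2591
Step 3: ln(1.2591) = 0.230397
Step 4: R = 6181152.0 * 0.230397 = 1424119.7 m = 1424.1 km

1424.1


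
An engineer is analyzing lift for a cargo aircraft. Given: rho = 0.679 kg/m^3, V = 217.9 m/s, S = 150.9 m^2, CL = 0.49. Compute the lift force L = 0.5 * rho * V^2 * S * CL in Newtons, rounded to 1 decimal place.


Step 1: Calculate dynamic pressure q = 0.5 * 0.679 * 217.9^2 = 0.5 * 0.679 * 47480.41 = 16119.5992 Pa
Step 2: Multiply by wing area and lift coefficient: L = 16119.5992 * 150.9 * 0.49
Step 3: L = 2432447.5185 * 0.49 = 1191899.3 N

1191899.3


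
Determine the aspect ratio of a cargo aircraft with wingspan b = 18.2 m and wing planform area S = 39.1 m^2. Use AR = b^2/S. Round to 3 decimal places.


Step 1: b^2 = 18.2^2 = 331.24
Step 2: AR = 331.24 / 39.1 = 8.472

8.472


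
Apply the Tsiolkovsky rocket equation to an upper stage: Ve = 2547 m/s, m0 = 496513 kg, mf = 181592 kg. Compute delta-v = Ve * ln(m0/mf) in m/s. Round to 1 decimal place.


Step 1: Mass ratio m0/mf = 496513 / 181592 = 2.734223
Step 2: ln(2.734223) = 1.005847
Step 3: delta-v = 2547 * 1.005847 = 2561.9 m/s

2561.9


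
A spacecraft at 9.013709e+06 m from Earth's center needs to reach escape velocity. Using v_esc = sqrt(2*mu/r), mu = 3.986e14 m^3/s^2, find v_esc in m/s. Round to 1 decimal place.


Step 1: 2*mu/r = 2 * 3.986e14 / 9.013709e+06 = 88443059.3444
Step 2: v_esc = sqrt(88443059.3444) = 9404.4 m/s

9404.4


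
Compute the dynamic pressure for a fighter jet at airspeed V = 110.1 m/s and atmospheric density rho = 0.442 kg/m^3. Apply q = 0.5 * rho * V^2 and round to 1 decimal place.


Step 1: V^2 = 110.1^2 = 12122.01
Step 2: q = 0.5 * 0.442 * 12122.01
Step 3: q = 2679.0 Pa

2679.0


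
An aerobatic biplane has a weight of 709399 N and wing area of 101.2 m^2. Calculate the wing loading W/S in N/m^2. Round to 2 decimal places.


Step 1: Wing loading = W / S = 709399 / 101.2
Step 2: Wing loading = 7009.87 N/m^2

7009.87


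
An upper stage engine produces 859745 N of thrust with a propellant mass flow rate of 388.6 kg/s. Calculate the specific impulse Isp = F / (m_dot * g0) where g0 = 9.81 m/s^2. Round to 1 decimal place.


Step 1: m_dot * g0 = 388.6 * 9.81 = 3812.17
Step 2: Isp = 859745 / 3812.17 = 225.5 s

225.5


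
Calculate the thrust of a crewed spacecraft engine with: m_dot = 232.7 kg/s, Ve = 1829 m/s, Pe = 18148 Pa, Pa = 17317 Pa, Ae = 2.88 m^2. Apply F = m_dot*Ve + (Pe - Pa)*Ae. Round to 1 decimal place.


Step 1: Momentum thrust = m_dot * Ve = 232.7 * 1829 = 425608.3 N
Step 2: Pressure thrust = (Pe - Pa) * Ae = (18148 - 17317) * 2.88 = 2393.28 N
Step 3: Total thrust F = 425608.3 + 2393.28 = 428001.6 N

428001.6


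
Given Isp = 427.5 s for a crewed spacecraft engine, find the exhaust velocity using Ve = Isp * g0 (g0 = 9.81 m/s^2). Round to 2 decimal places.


Step 1: Ve = Isp * g0 = 427.5 * 9.81
Step 2: Ve = 4193.78 m/s

4193.78


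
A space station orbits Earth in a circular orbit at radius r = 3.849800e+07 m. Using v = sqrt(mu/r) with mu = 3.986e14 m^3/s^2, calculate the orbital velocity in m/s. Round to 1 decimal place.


Step 1: mu / r = 3.986e14 / 3.849800e+07 = 10353784.6122
Step 2: v = sqrt(10353784.6122) = 3217.7 m/s

3217.7


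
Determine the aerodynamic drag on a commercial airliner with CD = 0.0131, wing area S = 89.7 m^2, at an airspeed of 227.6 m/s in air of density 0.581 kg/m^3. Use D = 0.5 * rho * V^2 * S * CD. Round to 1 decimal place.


Step 1: Dynamic pressure q = 0.5 * 0.581 * 227.6^2 = 15048.4113 Pa
Step 2: Drag D = q * S * CD = 15048.4113 * 89.7 * 0.0131
Step 3: D = 17682.9 N

17682.9


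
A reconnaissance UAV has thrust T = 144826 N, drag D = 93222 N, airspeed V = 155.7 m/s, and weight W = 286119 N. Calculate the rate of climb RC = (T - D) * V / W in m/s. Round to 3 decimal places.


Step 1: Excess thrust = T - D = 144826 - 93222 = 51604 N
Step 2: Excess power = 51604 * 155.7 = 8034742.8 W
Step 3: RC = 8034742.8 / 286119 = 28.082 m/s

28.082


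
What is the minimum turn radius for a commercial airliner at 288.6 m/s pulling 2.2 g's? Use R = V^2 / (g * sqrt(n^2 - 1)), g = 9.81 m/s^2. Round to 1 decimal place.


Step 1: V^2 = 288.6^2 = 83289.96
Step 2: n^2 - 1 = 2.2^2 - 1 = 3.84
Step 3: sqrt(3.84) = 1.959592
Step 4: R = 83289.96 / (9.81 * 1.959592) = 4332.7 m

4332.7


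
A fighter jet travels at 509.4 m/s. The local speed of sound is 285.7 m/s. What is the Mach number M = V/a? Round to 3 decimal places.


Step 1: M = V / a = 509.4 / 285.7
Step 2: M = 1.783

1.783


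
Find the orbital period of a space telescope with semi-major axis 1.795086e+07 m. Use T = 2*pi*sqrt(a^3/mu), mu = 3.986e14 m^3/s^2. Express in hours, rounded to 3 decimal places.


Step 1: a^3 / mu = 5.784366e+21 / 3.986e14 = 1.451171e+07
Step 2: sqrt(1.451171e+07) = 3809.4234 s
Step 3: T = 2*pi * 3809.4234 = 23935.31 s
Step 4: T in hours = 23935.31 / 3600 = 6.649 hours

6.649


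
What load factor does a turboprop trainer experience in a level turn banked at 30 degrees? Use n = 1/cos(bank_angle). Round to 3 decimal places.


Step 1: Convert 30 degrees to radians = 0.523599
Step 2: cos(30 deg) = 0.866025
Step 3: n = 1 / 0.866025 = 1.155

1.155


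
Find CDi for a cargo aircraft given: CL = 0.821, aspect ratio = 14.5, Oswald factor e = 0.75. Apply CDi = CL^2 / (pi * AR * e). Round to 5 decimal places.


Step 1: CL^2 = 0.821^2 = 0.674041
Step 2: pi * AR * e = 3.14159 * 14.5 * 0.75 = 34.16482
Step 3: CDi = 0.674041 / 34.16482 = 0.01973

0.01973


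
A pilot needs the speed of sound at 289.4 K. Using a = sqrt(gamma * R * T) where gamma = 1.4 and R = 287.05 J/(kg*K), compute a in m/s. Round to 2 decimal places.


Step 1: gamma * R * T = 1.4 * 287.05 * 289.4 = 116301.178
Step 2: a = sqrt(116301.178) = 341.03 m/s

341.03


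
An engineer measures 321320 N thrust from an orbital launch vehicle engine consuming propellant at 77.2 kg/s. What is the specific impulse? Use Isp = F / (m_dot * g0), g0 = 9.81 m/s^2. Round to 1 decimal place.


Step 1: m_dot * g0 = 77.2 * 9.81 = 757.33
Step 2: Isp = 321320 / 757.33 = 424.3 s

424.3


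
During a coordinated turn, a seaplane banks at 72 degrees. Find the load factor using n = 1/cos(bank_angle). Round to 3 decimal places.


Step 1: Convert 72 degrees to radians = 1.256637
Step 2: cos(72 deg) = 0.309017
Step 3: n = 1 / 0.309017 = 3.236

3.236


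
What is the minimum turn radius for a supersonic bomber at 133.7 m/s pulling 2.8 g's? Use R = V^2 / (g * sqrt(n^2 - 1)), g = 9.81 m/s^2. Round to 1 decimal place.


Step 1: V^2 = 133.7^2 = 17875.69
Step 2: n^2 - 1 = 2.8^2 - 1 = 6.84
Step 3: sqrt(6.84) = 2.615339
Step 4: R = 17875.69 / (9.81 * 2.615339) = 696.7 m

696.7


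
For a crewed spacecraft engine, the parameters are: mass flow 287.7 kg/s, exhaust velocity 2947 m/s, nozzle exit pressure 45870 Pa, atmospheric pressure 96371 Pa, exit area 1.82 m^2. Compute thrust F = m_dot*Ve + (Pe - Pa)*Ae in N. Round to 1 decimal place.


Step 1: Momentum thrust = m_dot * Ve = 287.7 * 2947 = 847851.9 N
Step 2: Pressure thrust = (Pe - Pa) * Ae = (45870 - 96371) * 1.82 = -91911.82 N
Step 3: Total thrust F = 847851.9 + -91911.82 = 755940.1 N

755940.1


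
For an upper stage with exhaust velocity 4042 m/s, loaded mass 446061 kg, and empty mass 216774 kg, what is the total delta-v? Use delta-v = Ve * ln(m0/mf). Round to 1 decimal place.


Step 1: Mass ratio m0/mf = 446061 / 216774 = 2.057724
Step 2: ln(2.057724) = 0.7216
Step 3: delta-v = 4042 * 0.7216 = 2916.7 m/s

2916.7


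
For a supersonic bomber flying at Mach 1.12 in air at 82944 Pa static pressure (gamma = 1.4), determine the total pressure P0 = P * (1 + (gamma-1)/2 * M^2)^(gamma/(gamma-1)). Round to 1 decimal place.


Step 1: (gamma-1)/2 * M^2 = 0.2 * 1.2544 = 0.25088
Step 2: 1 + 0.25088 = 1.25088
Step 3: Exponent gamma/(gamma-1) = 3.5
Step 4: P0 = 82944 * 1.25088^3.5 = 181568.2 Pa

181568.2


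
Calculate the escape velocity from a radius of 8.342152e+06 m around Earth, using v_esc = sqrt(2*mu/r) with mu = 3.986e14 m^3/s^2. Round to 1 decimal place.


Step 1: 2*mu/r = 2 * 3.986e14 / 8.342152e+06 = 95562871.5468
Step 2: v_esc = sqrt(95562871.5468) = 9775.6 m/s

9775.6


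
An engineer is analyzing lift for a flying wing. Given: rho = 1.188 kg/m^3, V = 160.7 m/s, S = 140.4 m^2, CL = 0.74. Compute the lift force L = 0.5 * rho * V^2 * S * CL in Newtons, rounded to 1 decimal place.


Step 1: Calculate dynamic pressure q = 0.5 * 1.188 * 160.7^2 = 0.5 * 1.188 * 25824.49 = 15339.7471 Pa
Step 2: Multiply by wing area and lift coefficient: L = 15339.7471 * 140.4 * 0.74
Step 3: L = 2153700.4872 * 0.74 = 1593738.4 N

1593738.4


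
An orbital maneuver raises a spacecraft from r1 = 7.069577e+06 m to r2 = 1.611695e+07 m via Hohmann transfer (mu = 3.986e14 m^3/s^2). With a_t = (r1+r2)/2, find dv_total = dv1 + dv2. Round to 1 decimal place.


Step 1: Transfer semi-major axis a_t = (7.069577e+06 + 1.611695e+07) / 2 = 1.159326e+07 m
Step 2: v1 (circular at r1) = sqrt(mu/r1) = 7508.82 m/s
Step 3: v_t1 = sqrt(mu*(2/r1 - 1/a_t)) = 8853.41 m/s
Step 4: dv1 = |8853.41 - 7508.82| = 1344.58 m/s
Step 5: v2 (circular at r2) = 4973.1 m/s, v_t2 = 3883.48 m/s
Step 6: dv2 = |4973.1 - 3883.48| = 1089.62 m/s
Step 7: Total delta-v = 1344.58 + 1089.62 = 2434.2 m/s

2434.2


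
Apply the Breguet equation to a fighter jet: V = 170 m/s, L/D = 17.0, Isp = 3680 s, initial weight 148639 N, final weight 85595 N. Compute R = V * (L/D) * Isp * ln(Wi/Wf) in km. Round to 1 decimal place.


Step 1: Coefficient = V * (L/D) * Isp = 170 * 17.0 * 3680 = 10635200.0 m
Step 2: Wi/Wf = 148639 / 85595 = 1.736538
Step 3: ln(1.736538) = 0.551894
Step 4: R = 10635200.0 * 0.551894 = 5869499.6 m = 5869.5 km

5869.5


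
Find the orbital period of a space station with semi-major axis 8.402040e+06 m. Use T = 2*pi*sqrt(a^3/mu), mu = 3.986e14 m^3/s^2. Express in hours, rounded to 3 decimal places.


Step 1: a^3 / mu = 5.931359e+20 / 3.986e14 = 1.488048e+06
Step 2: sqrt(1.488048e+06) = 1219.8557 s
Step 3: T = 2*pi * 1219.8557 = 7664.58 s
Step 4: T in hours = 7664.58 / 3600 = 2.129 hours

2.129


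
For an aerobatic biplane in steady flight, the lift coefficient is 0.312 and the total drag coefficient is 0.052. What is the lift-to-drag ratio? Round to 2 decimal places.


Step 1: L/D = CL / CD = 0.312 / 0.052
Step 2: L/D = 6.00

6.00


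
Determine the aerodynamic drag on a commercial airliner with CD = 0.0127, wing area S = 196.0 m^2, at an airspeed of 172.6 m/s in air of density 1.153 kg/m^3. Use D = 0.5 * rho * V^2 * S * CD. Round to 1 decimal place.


Step 1: Dynamic pressure q = 0.5 * 1.153 * 172.6^2 = 17174.3731 Pa
Step 2: Drag D = q * S * CD = 17174.3731 * 196.0 * 0.0127
Step 3: D = 42750.4 N

42750.4


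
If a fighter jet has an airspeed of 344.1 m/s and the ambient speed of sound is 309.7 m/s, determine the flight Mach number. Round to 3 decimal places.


Step 1: M = V / a = 344.1 / 309.7
Step 2: M = 1.111

1.111


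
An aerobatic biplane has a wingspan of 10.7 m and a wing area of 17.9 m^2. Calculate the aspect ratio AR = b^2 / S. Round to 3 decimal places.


Step 1: b^2 = 10.7^2 = 114.49
Step 2: AR = 114.49 / 17.9 = 6.396

6.396


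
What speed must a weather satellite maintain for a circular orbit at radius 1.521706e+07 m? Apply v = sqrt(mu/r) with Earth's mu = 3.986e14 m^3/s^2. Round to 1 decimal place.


Step 1: mu / r = 3.986e14 / 1.521706e+07 = 26194284.5727
Step 2: v = sqrt(26194284.5727) = 5118.0 m/s

5118.0


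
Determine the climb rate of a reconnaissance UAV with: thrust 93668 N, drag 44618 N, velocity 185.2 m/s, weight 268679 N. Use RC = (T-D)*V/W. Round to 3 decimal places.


Step 1: Excess thrust = T - D = 93668 - 44618 = 49050 N
Step 2: Excess power = 49050 * 185.2 = 9084060.0 W
Step 3: RC = 9084060.0 / 268679 = 33.810 m/s

33.810


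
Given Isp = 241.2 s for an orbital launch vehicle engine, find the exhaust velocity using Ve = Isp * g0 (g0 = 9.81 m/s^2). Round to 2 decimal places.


Step 1: Ve = Isp * g0 = 241.2 * 9.81
Step 2: Ve = 2366.17 m/s

2366.17


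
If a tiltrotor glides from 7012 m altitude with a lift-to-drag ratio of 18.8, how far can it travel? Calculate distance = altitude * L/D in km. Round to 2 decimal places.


Step 1: Glide distance = altitude * L/D = 7012 * 18.8 = 131825.6 m
Step 2: Convert to km: 131825.6 / 1000 = 131.83 km

131.83


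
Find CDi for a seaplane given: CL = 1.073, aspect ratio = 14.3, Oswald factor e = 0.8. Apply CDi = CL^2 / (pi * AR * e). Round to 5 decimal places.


Step 1: CL^2 = 1.073^2 = 1.151329
Step 2: pi * AR * e = 3.14159 * 14.3 * 0.8 = 35.93982
Step 3: CDi = 1.151329 / 35.93982 = 0.03203

0.03203


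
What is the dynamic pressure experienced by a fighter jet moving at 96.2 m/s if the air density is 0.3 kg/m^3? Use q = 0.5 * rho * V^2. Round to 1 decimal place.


Step 1: V^2 = 96.2^2 = 9254.44
Step 2: q = 0.5 * 0.3 * 9254.44
Step 3: q = 1388.2 Pa

1388.2


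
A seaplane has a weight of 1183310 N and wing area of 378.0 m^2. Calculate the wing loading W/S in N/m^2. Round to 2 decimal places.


Step 1: Wing loading = W / S = 1183310 / 378.0
Step 2: Wing loading = 3130.45 N/m^2

3130.45


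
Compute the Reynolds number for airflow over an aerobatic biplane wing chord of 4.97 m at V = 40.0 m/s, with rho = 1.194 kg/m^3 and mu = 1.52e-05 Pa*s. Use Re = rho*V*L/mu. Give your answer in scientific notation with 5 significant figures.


Step 1: Numerator = rho * V * L = 1.194 * 40.0 * 4.97 = 237.3672
Step 2: Re = 237.3672 / 1.52e-05
Step 3: Re = 1.5616e+07

1.5616e+07


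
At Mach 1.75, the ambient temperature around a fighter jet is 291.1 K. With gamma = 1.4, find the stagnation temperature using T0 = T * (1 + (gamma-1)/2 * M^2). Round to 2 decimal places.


Step 1: (gamma-1)/2 = 0.2
Step 2: M^2 = 3.0625
Step 3: 1 + 0.2 * 3.0625 = 1.6125
Step 4: T0 = 291.1 * 1.6125 = 469.40 K

469.40


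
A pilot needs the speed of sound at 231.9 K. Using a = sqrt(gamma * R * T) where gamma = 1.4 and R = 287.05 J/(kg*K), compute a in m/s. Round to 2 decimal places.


Step 1: gamma * R * T = 1.4 * 287.05 * 231.9 = 93193.653
Step 2: a = sqrt(93193.653) = 305.28 m/s

305.28


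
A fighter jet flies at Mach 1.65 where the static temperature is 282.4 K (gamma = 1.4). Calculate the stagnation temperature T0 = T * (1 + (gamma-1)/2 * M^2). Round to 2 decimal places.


Step 1: (gamma-1)/2 = 0.2
Step 2: M^2 = 2.7225
Step 3: 1 + 0.2 * 2.7225 = 1.5445
Step 4: T0 = 282.4 * 1.5445 = 436.17 K

436.17


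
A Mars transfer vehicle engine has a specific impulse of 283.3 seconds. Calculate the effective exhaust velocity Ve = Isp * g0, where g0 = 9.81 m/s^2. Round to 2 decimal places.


Step 1: Ve = Isp * g0 = 283.3 * 9.81
Step 2: Ve = 2779.17 m/s

2779.17


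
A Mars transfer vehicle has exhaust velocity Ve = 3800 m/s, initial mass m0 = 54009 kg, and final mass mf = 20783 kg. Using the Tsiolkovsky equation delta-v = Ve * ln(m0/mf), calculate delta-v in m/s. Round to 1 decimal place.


Step 1: Mass ratio m0/mf = 54009 / 20783 = 2.59871
Step 2: ln(2.59871) = 0.955015
Step 3: delta-v = 3800 * 0.955015 = 3629.1 m/s

3629.1


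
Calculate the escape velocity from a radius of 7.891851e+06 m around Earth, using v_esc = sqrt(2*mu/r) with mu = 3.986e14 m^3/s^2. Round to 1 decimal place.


Step 1: 2*mu/r = 2 * 3.986e14 / 7.891851e+06 = 101015591.9061
Step 2: v_esc = sqrt(101015591.9061) = 10050.7 m/s

10050.7


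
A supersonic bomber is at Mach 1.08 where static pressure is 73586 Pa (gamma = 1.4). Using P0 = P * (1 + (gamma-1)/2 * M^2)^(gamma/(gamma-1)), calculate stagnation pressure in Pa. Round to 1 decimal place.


Step 1: (gamma-1)/2 * M^2 = 0.2 * 1.1664 = 0.23328
Step 2: 1 + 0.23328 = 1.23328
Step 3: Exponent gamma/(gamma-1) = 3.5
Step 4: P0 = 73586 * 1.23328^3.5 = 153289.0 Pa

153289.0


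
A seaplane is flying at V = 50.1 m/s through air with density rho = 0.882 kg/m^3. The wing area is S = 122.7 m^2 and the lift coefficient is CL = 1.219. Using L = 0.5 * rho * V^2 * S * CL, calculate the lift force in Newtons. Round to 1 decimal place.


Step 1: Calculate dynamic pressure q = 0.5 * 0.882 * 50.1^2 = 0.5 * 0.882 * 2510.01 = 1106.9144 Pa
Step 2: Multiply by wing area and lift coefficient: L = 1106.9144 * 122.7 * 1.219
Step 3: L = 135818.3981 * 1.219 = 165562.6 N

165562.6


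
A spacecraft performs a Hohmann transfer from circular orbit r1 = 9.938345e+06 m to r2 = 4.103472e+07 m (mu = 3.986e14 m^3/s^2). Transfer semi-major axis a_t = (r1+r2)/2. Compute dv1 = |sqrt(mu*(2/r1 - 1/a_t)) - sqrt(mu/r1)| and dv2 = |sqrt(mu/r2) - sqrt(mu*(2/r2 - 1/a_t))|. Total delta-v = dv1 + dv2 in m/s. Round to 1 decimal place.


Step 1: Transfer semi-major axis a_t = (9.938345e+06 + 4.103472e+07) / 2 = 2.548653e+07 m
Step 2: v1 (circular at r1) = sqrt(mu/r1) = 6333.03 m/s
Step 3: v_t1 = sqrt(mu*(2/r1 - 1/a_t)) = 8035.85 m/s
Step 4: dv1 = |8035.85 - 6333.03| = 1702.82 m/s
Step 5: v2 (circular at r2) = 3116.68 m/s, v_t2 = 1946.23 m/s
Step 6: dv2 = |3116.68 - 1946.23| = 1170.45 m/s
Step 7: Total delta-v = 1702.82 + 1170.45 = 2873.3 m/s

2873.3


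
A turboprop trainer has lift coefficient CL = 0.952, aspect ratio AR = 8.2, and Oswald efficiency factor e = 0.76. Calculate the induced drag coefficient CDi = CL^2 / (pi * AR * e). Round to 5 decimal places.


Step 1: CL^2 = 0.952^2 = 0.906304
Step 2: pi * AR * e = 3.14159 * 8.2 * 0.76 = 19.578405
Step 3: CDi = 0.906304 / 19.578405 = 0.04629

0.04629


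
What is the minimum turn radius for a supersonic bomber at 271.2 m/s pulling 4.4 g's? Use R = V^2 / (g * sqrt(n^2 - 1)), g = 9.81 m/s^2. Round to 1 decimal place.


Step 1: V^2 = 271.2^2 = 73549.44
Step 2: n^2 - 1 = 4.4^2 - 1 = 18.36
Step 3: sqrt(18.36) = 4.284857
Step 4: R = 73549.44 / (9.81 * 4.284857) = 1749.7 m

1749.7


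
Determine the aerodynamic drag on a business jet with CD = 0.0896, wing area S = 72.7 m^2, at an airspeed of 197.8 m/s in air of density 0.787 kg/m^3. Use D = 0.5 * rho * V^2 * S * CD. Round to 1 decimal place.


Step 1: Dynamic pressure q = 0.5 * 0.787 * 197.8^2 = 15395.6245 Pa
Step 2: Drag D = q * S * CD = 15395.6245 * 72.7 * 0.0896
Step 3: D = 100285.9 N

100285.9


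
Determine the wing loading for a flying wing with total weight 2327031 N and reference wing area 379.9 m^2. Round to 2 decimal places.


Step 1: Wing loading = W / S = 2327031 / 379.9
Step 2: Wing loading = 6125.38 N/m^2

6125.38


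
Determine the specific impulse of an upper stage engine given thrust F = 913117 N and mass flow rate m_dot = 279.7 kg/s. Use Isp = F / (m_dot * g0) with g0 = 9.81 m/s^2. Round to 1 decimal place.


Step 1: m_dot * g0 = 279.7 * 9.81 = 2743.86
Step 2: Isp = 913117 / 2743.86 = 332.8 s

332.8


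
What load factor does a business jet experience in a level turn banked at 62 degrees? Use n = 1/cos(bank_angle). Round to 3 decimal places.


Step 1: Convert 62 degrees to radians = 1.082104
Step 2: cos(62 deg) = 0.469472
Step 3: n = 1 / 0.469472 = 2.130

2.130


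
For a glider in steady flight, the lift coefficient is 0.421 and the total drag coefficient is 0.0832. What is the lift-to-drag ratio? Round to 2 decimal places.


Step 1: L/D = CL / CD = 0.421 / 0.0832
Step 2: L/D = 5.06

5.06


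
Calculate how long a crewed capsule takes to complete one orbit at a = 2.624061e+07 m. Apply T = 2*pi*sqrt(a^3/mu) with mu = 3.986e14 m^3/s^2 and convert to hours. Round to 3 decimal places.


Step 1: a^3 / mu = 1.806849e+22 / 3.986e14 = 4.532987e+07
Step 2: sqrt(4.532987e+07) = 6732.7462 s
Step 3: T = 2*pi * 6732.7462 = 42303.09 s
Step 4: T in hours = 42303.09 / 3600 = 11.751 hours

11.751


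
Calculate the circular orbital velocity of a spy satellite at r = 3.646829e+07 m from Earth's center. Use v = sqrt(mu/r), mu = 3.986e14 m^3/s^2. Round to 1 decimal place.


Step 1: mu / r = 3.986e14 / 3.646829e+07 = 10930043.6077
Step 2: v = sqrt(10930043.6077) = 3306.1 m/s

3306.1


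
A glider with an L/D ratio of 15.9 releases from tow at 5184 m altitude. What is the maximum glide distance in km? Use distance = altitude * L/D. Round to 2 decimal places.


Step 1: Glide distance = altitude * L/D = 5184 * 15.9 = 82425.6 m
Step 2: Convert to km: 82425.6 / 1000 = 82.43 km

82.43


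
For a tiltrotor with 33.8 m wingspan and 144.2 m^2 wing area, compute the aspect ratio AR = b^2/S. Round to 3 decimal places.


Step 1: b^2 = 33.8^2 = 1142.44
Step 2: AR = 1142.44 / 144.2 = 7.923

7.923


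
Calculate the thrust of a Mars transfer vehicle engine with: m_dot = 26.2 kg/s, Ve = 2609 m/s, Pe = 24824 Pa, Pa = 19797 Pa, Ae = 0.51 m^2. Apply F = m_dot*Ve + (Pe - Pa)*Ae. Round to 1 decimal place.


Step 1: Momentum thrust = m_dot * Ve = 26.2 * 2609 = 68355.8 N
Step 2: Pressure thrust = (Pe - Pa) * Ae = (24824 - 19797) * 0.51 = 2563.77 N
Step 3: Total thrust F = 68355.8 + 2563.77 = 70919.6 N

70919.6


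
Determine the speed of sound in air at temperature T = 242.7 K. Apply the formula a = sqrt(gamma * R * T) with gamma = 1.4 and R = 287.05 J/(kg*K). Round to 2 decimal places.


Step 1: gamma * R * T = 1.4 * 287.05 * 242.7 = 97533.849
Step 2: a = sqrt(97533.849) = 312.30 m/s

312.30


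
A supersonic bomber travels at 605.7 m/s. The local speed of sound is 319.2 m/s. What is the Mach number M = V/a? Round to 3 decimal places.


Step 1: M = V / a = 605.7 / 319.2
Step 2: M = 1.898

1.898


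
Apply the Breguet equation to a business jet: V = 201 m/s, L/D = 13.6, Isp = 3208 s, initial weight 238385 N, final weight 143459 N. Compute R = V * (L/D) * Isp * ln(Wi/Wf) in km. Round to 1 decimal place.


Step 1: Coefficient = V * (L/D) * Isp = 201 * 13.6 * 3208 = 8769388.8 m
Step 2: Wi/Wf = 238385 / 143459 = 1.661694
Step 3: ln(1.661694) = 0.507838
Step 4: R = 8769388.8 * 0.507838 = 4453426.5 m = 4453.4 km

4453.4


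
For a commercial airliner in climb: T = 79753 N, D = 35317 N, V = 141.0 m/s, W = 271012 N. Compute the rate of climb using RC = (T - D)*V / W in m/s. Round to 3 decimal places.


Step 1: Excess thrust = T - D = 79753 - 35317 = 44436 N
Step 2: Excess power = 44436 * 141.0 = 6265476.0 W
Step 3: RC = 6265476.0 / 271012 = 23.119 m/s

23.119


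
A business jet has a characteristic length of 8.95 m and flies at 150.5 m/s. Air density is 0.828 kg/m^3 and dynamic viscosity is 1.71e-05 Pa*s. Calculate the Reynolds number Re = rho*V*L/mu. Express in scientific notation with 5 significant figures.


Step 1: Numerator = rho * V * L = 0.828 * 150.5 * 8.95 = 1115.2953
Step 2: Re = 1115.2953 / 1.71e-05
Step 3: Re = 6.5222e+07

6.5222e+07


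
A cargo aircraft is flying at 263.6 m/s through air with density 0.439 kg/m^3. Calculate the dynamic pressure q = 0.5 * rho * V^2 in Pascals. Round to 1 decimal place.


Step 1: V^2 = 263.6^2 = 69484.96
Step 2: q = 0.5 * 0.439 * 69484.96
Step 3: q = 15251.9 Pa

15251.9


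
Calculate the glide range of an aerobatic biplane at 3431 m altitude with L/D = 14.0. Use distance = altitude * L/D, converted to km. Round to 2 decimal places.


Step 1: Glide distance = altitude * L/D = 3431 * 14.0 = 48034.0 m
Step 2: Convert to km: 48034.0 / 1000 = 48.03 km

48.03


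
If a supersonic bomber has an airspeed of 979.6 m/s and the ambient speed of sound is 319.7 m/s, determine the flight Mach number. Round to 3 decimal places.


Step 1: M = V / a = 979.6 / 319.7
Step 2: M = 3.064

3.064


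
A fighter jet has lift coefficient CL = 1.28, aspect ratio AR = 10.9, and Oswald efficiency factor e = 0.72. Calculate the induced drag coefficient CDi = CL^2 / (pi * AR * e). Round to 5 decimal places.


Step 1: CL^2 = 1.28^2 = 1.6384
Step 2: pi * AR * e = 3.14159 * 10.9 * 0.72 = 24.655219
Step 3: CDi = 1.6384 / 24.655219 = 0.06645

0.06645


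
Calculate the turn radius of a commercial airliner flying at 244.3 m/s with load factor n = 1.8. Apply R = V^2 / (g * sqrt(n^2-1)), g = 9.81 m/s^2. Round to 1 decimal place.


Step 1: V^2 = 244.3^2 = 59682.49
Step 2: n^2 - 1 = 1.8^2 - 1 = 2.24
Step 3: sqrt(2.24) = 1.496663
Step 4: R = 59682.49 / (9.81 * 1.496663) = 4064.9 m

4064.9


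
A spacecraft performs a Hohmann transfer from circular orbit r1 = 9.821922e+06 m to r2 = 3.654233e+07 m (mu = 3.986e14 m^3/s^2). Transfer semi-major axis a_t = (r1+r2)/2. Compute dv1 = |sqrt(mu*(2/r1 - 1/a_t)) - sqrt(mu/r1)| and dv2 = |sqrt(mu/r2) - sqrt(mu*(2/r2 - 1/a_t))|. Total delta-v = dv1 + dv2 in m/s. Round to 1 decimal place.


Step 1: Transfer semi-major axis a_t = (9.821922e+06 + 3.654233e+07) / 2 = 2.318213e+07 m
Step 2: v1 (circular at r1) = sqrt(mu/r1) = 6370.45 m/s
Step 3: v_t1 = sqrt(mu*(2/r1 - 1/a_t)) = 7998.19 m/s
Step 4: dv1 = |7998.19 - 6370.45| = 1627.74 m/s
Step 5: v2 (circular at r2) = 3302.71 m/s, v_t2 = 2149.77 m/s
Step 6: dv2 = |3302.71 - 2149.77| = 1152.94 m/s
Step 7: Total delta-v = 1627.74 + 1152.94 = 2780.7 m/s

2780.7


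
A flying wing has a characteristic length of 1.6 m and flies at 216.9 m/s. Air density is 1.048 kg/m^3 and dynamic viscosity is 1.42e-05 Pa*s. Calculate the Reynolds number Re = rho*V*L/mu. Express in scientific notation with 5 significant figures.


Step 1: Numerator = rho * V * L = 1.048 * 216.9 * 1.6 = 363.69792
Step 2: Re = 363.69792 / 1.42e-05
Step 3: Re = 2.5613e+07

2.5613e+07


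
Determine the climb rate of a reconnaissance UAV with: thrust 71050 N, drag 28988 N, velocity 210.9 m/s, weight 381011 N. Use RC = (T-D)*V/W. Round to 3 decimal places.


Step 1: Excess thrust = T - D = 71050 - 28988 = 42062 N
Step 2: Excess power = 42062 * 210.9 = 8870875.8 W
Step 3: RC = 8870875.8 / 381011 = 23.282 m/s

23.282


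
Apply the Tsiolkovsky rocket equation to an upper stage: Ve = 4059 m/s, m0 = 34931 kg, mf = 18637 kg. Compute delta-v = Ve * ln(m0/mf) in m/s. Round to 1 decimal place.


Step 1: Mass ratio m0/mf = 34931 / 18637 = 1.874282
Step 2: ln(1.874282) = 0.628226
Step 3: delta-v = 4059 * 0.628226 = 2550.0 m/s

2550.0


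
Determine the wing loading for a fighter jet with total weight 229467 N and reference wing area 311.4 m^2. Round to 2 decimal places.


Step 1: Wing loading = W / S = 229467 / 311.4
Step 2: Wing loading = 736.89 N/m^2

736.89


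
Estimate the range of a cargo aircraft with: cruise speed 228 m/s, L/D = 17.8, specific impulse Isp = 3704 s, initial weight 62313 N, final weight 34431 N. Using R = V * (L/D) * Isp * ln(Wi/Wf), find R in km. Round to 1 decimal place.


Step 1: Coefficient = V * (L/D) * Isp = 228 * 17.8 * 3704 = 15032313.6 m
Step 2: Wi/Wf = 62313 / 34431 = 1.809794
Step 3: ln(1.809794) = 0.593213
Step 4: R = 15032313.6 * 0.593213 = 8917360.1 m = 8917.4 km

8917.4


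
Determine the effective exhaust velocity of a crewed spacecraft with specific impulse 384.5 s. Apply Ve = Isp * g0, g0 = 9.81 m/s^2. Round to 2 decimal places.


Step 1: Ve = Isp * g0 = 384.5 * 9.81
Step 2: Ve = 3771.95 m/s

3771.95


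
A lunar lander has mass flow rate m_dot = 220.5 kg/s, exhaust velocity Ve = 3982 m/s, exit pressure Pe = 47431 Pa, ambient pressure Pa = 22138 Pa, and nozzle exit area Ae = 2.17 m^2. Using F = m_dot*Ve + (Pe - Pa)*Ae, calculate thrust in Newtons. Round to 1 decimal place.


Step 1: Momentum thrust = m_dot * Ve = 220.5 * 3982 = 878031.0 N
Step 2: Pressure thrust = (Pe - Pa) * Ae = (47431 - 22138) * 2.17 = 54885.81 N
Step 3: Total thrust F = 878031.0 + 54885.81 = 932916.8 N

932916.8


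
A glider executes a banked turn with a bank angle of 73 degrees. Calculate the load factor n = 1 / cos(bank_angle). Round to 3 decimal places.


Step 1: Convert 73 degrees to radians = 1.27409
Step 2: cos(73 deg) = 0.292372
Step 3: n = 1 / 0.292372 = 3.420

3.420


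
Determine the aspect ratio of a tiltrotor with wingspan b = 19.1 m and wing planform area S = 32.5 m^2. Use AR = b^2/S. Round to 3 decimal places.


Step 1: b^2 = 19.1^2 = 364.81
Step 2: AR = 364.81 / 32.5 = 11.225

11.225


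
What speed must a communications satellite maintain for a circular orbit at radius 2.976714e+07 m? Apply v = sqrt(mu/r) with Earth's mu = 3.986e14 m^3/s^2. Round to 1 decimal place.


Step 1: mu / r = 3.986e14 / 2.976714e+07 = 13390604.5391
Step 2: v = sqrt(13390604.5391) = 3659.3 m/s

3659.3


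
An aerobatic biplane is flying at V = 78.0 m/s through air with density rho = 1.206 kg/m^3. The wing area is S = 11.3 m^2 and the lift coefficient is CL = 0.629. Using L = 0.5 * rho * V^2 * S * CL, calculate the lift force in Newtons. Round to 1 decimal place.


Step 1: Calculate dynamic pressure q = 0.5 * 1.206 * 78.0^2 = 0.5 * 1.206 * 6084.0 = 3668.652 Pa
Step 2: Multiply by wing area and lift coefficient: L = 3668.652 * 11.3 * 0.629
Step 3: L = 41455.7676 * 0.629 = 26075.7 N

26075.7


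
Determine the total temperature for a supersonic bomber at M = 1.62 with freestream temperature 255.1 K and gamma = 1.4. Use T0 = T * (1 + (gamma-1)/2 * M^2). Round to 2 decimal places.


Step 1: (gamma-1)/2 = 0.2
Step 2: M^2 = 2.6244
Step 3: 1 + 0.2 * 2.6244 = 1.52488
Step 4: T0 = 255.1 * 1.52488 = 389.00 K

389.00


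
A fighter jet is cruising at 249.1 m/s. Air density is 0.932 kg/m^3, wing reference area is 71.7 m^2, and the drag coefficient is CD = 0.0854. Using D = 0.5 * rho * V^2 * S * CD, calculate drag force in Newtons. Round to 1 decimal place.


Step 1: Dynamic pressure q = 0.5 * 0.932 * 249.1^2 = 28915.6775 Pa
Step 2: Drag D = q * S * CD = 28915.6775 * 71.7 * 0.0854
Step 3: D = 177055.9 N

177055.9


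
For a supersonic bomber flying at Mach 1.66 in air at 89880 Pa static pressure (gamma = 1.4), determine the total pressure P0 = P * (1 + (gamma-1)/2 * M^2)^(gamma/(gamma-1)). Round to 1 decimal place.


Step 1: (gamma-1)/2 * M^2 = 0.2 * 2.7556 = 0.55112
Step 2: 1 + 0.55112 = 1.55112
Step 3: Exponent gamma/(gamma-1) = 3.5
Step 4: P0 = 89880 * 1.55112^3.5 = 417755.3 Pa

417755.3


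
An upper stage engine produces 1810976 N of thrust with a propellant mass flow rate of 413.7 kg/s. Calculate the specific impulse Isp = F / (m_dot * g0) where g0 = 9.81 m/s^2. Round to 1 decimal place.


Step 1: m_dot * g0 = 413.7 * 9.81 = 4058.4
Step 2: Isp = 1810976 / 4058.4 = 446.2 s

446.2


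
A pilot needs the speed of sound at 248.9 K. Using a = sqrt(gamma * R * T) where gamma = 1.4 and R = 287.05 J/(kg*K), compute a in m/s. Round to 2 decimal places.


Step 1: gamma * R * T = 1.4 * 287.05 * 248.9 = 100025.443
Step 2: a = sqrt(100025.443) = 316.27 m/s

316.27


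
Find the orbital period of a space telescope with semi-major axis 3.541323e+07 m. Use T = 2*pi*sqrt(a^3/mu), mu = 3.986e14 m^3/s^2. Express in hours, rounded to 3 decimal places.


Step 1: a^3 / mu = 4.441162e+22 / 3.986e14 = 1.114190e+08
Step 2: sqrt(1.114190e+08) = 10555.5207 s
Step 3: T = 2*pi * 10555.5207 = 66322.29 s
Step 4: T in hours = 66322.29 / 3600 = 18.423 hours

18.423


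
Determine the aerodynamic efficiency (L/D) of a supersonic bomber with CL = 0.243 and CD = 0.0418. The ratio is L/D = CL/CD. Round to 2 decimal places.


Step 1: L/D = CL / CD = 0.243 / 0.0418
Step 2: L/D = 5.81

5.81


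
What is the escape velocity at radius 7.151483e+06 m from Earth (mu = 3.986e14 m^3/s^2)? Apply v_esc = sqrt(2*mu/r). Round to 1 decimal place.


Step 1: 2*mu/r = 2 * 3.986e14 / 7.151483e+06 = 111473382.5138
Step 2: v_esc = sqrt(111473382.5138) = 10558.1 m/s

10558.1


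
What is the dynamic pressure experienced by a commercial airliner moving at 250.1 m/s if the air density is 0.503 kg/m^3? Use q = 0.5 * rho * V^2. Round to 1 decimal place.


Step 1: V^2 = 250.1^2 = 62550.01
Step 2: q = 0.5 * 0.503 * 62550.01
Step 3: q = 15731.3 Pa

15731.3
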